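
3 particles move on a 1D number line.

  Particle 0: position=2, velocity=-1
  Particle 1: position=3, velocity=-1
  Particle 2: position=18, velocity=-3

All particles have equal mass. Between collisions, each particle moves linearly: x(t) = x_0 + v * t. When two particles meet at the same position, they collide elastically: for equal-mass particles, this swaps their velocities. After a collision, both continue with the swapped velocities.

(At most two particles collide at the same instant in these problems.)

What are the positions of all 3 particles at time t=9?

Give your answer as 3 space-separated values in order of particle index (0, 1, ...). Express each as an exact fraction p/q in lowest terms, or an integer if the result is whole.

Collision at t=15/2: particles 1 and 2 swap velocities; positions: p0=-11/2 p1=-9/2 p2=-9/2; velocities now: v0=-1 v1=-3 v2=-1
Collision at t=8: particles 0 and 1 swap velocities; positions: p0=-6 p1=-6 p2=-5; velocities now: v0=-3 v1=-1 v2=-1
Advance to t=9 (no further collisions before then); velocities: v0=-3 v1=-1 v2=-1; positions = -9 -7 -6

Answer: -9 -7 -6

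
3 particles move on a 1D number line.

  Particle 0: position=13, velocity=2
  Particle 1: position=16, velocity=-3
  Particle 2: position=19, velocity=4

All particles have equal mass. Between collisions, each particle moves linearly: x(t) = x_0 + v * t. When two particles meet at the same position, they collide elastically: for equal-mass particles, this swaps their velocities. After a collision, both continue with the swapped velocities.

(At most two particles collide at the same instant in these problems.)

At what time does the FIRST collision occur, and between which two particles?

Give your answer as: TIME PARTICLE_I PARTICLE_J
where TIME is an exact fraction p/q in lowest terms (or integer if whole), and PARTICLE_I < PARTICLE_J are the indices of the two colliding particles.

Pair (0,1): pos 13,16 vel 2,-3 -> gap=3, closing at 5/unit, collide at t=3/5
Pair (1,2): pos 16,19 vel -3,4 -> not approaching (rel speed -7 <= 0)
Earliest collision: t=3/5 between 0 and 1

Answer: 3/5 0 1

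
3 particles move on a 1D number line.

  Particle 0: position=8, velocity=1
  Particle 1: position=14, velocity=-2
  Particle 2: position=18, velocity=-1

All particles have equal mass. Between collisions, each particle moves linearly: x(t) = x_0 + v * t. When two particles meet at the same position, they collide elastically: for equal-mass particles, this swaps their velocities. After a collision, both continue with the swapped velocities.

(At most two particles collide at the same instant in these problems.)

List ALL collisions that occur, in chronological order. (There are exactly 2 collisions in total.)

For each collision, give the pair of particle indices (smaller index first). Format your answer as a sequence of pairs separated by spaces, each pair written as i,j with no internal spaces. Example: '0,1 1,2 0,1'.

Collision at t=2: particles 0 and 1 swap velocities; positions: p0=10 p1=10 p2=16; velocities now: v0=-2 v1=1 v2=-1
Collision at t=5: particles 1 and 2 swap velocities; positions: p0=4 p1=13 p2=13; velocities now: v0=-2 v1=-1 v2=1

Answer: 0,1 1,2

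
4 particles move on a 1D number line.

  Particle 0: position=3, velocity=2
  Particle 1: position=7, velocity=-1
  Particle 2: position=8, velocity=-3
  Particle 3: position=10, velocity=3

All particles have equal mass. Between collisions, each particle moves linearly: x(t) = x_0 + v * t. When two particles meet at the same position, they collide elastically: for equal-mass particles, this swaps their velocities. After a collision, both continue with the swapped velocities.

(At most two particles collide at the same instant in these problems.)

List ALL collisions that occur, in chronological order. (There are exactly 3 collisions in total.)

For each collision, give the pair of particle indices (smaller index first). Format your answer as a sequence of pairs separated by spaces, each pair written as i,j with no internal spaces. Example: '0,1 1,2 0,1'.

Answer: 1,2 0,1 1,2

Derivation:
Collision at t=1/2: particles 1 and 2 swap velocities; positions: p0=4 p1=13/2 p2=13/2 p3=23/2; velocities now: v0=2 v1=-3 v2=-1 v3=3
Collision at t=1: particles 0 and 1 swap velocities; positions: p0=5 p1=5 p2=6 p3=13; velocities now: v0=-3 v1=2 v2=-1 v3=3
Collision at t=4/3: particles 1 and 2 swap velocities; positions: p0=4 p1=17/3 p2=17/3 p3=14; velocities now: v0=-3 v1=-1 v2=2 v3=3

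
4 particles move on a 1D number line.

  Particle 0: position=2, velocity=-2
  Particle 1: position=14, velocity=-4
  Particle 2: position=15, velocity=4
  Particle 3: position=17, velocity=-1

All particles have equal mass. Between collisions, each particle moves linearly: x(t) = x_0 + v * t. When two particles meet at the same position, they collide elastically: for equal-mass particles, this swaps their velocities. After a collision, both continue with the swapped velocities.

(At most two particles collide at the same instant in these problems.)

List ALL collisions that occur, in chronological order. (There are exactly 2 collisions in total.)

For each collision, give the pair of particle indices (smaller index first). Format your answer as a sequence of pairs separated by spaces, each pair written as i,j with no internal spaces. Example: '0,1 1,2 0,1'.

Collision at t=2/5: particles 2 and 3 swap velocities; positions: p0=6/5 p1=62/5 p2=83/5 p3=83/5; velocities now: v0=-2 v1=-4 v2=-1 v3=4
Collision at t=6: particles 0 and 1 swap velocities; positions: p0=-10 p1=-10 p2=11 p3=39; velocities now: v0=-4 v1=-2 v2=-1 v3=4

Answer: 2,3 0,1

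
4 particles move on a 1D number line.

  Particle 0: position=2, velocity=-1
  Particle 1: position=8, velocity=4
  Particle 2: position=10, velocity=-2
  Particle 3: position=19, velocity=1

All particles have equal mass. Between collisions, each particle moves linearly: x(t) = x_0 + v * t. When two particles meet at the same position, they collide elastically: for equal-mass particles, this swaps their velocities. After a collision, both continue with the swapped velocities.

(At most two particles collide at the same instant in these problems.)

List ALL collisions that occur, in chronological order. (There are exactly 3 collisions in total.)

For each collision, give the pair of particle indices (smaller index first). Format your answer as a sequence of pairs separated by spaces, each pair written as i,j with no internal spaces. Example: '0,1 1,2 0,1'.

Collision at t=1/3: particles 1 and 2 swap velocities; positions: p0=5/3 p1=28/3 p2=28/3 p3=58/3; velocities now: v0=-1 v1=-2 v2=4 v3=1
Collision at t=11/3: particles 2 and 3 swap velocities; positions: p0=-5/3 p1=8/3 p2=68/3 p3=68/3; velocities now: v0=-1 v1=-2 v2=1 v3=4
Collision at t=8: particles 0 and 1 swap velocities; positions: p0=-6 p1=-6 p2=27 p3=40; velocities now: v0=-2 v1=-1 v2=1 v3=4

Answer: 1,2 2,3 0,1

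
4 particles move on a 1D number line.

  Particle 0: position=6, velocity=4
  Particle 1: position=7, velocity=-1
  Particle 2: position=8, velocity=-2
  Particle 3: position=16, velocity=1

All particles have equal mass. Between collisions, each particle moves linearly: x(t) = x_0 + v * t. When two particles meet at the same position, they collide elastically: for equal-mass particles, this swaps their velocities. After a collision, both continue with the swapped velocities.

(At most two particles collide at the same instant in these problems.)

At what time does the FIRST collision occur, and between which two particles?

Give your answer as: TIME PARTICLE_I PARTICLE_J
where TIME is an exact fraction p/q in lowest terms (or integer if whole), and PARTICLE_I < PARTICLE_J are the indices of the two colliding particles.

Pair (0,1): pos 6,7 vel 4,-1 -> gap=1, closing at 5/unit, collide at t=1/5
Pair (1,2): pos 7,8 vel -1,-2 -> gap=1, closing at 1/unit, collide at t=1
Pair (2,3): pos 8,16 vel -2,1 -> not approaching (rel speed -3 <= 0)
Earliest collision: t=1/5 between 0 and 1

Answer: 1/5 0 1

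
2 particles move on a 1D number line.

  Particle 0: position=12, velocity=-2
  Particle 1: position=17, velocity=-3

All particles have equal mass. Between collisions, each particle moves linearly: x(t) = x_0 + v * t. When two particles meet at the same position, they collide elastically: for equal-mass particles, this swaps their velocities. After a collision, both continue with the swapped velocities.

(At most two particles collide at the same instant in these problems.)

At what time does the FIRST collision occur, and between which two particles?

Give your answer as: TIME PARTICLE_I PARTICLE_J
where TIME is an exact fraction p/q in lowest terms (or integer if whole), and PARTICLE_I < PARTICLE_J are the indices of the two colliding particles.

Pair (0,1): pos 12,17 vel -2,-3 -> gap=5, closing at 1/unit, collide at t=5
Earliest collision: t=5 between 0 and 1

Answer: 5 0 1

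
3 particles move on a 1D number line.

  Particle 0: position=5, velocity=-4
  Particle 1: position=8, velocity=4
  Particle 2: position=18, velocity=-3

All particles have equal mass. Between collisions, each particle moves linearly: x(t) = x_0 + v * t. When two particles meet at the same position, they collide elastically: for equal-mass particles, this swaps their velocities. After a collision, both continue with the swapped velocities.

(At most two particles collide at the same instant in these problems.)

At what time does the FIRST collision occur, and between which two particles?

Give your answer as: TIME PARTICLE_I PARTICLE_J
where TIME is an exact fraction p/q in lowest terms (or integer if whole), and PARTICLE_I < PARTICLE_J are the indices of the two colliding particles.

Pair (0,1): pos 5,8 vel -4,4 -> not approaching (rel speed -8 <= 0)
Pair (1,2): pos 8,18 vel 4,-3 -> gap=10, closing at 7/unit, collide at t=10/7
Earliest collision: t=10/7 between 1 and 2

Answer: 10/7 1 2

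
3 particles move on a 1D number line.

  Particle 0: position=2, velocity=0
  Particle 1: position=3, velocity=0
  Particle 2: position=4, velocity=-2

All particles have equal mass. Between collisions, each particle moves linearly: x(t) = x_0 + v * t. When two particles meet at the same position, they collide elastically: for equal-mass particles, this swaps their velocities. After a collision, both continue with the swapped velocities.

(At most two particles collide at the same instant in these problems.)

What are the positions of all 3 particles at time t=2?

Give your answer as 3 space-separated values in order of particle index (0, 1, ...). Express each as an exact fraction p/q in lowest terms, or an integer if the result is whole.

Answer: 0 2 3

Derivation:
Collision at t=1/2: particles 1 and 2 swap velocities; positions: p0=2 p1=3 p2=3; velocities now: v0=0 v1=-2 v2=0
Collision at t=1: particles 0 and 1 swap velocities; positions: p0=2 p1=2 p2=3; velocities now: v0=-2 v1=0 v2=0
Advance to t=2 (no further collisions before then); velocities: v0=-2 v1=0 v2=0; positions = 0 2 3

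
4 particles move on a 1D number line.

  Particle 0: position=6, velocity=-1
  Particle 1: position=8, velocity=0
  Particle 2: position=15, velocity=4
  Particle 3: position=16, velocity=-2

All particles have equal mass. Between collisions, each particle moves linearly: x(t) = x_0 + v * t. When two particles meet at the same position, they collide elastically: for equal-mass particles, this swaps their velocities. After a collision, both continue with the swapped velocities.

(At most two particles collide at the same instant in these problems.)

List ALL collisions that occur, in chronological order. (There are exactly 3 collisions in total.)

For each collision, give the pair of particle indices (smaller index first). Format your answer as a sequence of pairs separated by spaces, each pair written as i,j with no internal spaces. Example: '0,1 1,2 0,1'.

Collision at t=1/6: particles 2 and 3 swap velocities; positions: p0=35/6 p1=8 p2=47/3 p3=47/3; velocities now: v0=-1 v1=0 v2=-2 v3=4
Collision at t=4: particles 1 and 2 swap velocities; positions: p0=2 p1=8 p2=8 p3=31; velocities now: v0=-1 v1=-2 v2=0 v3=4
Collision at t=10: particles 0 and 1 swap velocities; positions: p0=-4 p1=-4 p2=8 p3=55; velocities now: v0=-2 v1=-1 v2=0 v3=4

Answer: 2,3 1,2 0,1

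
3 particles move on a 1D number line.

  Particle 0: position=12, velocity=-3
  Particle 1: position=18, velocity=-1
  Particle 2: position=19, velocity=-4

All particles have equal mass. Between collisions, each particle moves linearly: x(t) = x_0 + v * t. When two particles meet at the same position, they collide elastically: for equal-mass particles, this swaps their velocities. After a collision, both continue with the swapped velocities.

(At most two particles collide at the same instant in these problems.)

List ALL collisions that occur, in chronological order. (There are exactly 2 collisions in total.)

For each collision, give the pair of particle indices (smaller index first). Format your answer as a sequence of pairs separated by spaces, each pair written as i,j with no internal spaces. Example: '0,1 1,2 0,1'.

Collision at t=1/3: particles 1 and 2 swap velocities; positions: p0=11 p1=53/3 p2=53/3; velocities now: v0=-3 v1=-4 v2=-1
Collision at t=7: particles 0 and 1 swap velocities; positions: p0=-9 p1=-9 p2=11; velocities now: v0=-4 v1=-3 v2=-1

Answer: 1,2 0,1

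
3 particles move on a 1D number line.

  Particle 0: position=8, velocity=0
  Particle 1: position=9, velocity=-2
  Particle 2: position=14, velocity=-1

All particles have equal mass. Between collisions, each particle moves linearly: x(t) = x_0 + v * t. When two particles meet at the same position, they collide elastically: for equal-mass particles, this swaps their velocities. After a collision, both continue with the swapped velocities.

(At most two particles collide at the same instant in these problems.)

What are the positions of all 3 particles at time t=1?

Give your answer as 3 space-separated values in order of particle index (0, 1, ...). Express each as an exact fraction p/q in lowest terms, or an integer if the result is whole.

Answer: 7 8 13

Derivation:
Collision at t=1/2: particles 0 and 1 swap velocities; positions: p0=8 p1=8 p2=27/2; velocities now: v0=-2 v1=0 v2=-1
Advance to t=1 (no further collisions before then); velocities: v0=-2 v1=0 v2=-1; positions = 7 8 13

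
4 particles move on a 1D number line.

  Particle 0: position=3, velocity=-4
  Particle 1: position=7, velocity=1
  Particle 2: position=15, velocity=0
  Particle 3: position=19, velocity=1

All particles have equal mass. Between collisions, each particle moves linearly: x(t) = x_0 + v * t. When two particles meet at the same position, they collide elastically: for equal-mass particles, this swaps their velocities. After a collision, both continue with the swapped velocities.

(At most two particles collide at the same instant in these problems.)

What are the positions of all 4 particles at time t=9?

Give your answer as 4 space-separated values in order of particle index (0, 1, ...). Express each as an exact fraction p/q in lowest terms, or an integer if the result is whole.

Collision at t=8: particles 1 and 2 swap velocities; positions: p0=-29 p1=15 p2=15 p3=27; velocities now: v0=-4 v1=0 v2=1 v3=1
Advance to t=9 (no further collisions before then); velocities: v0=-4 v1=0 v2=1 v3=1; positions = -33 15 16 28

Answer: -33 15 16 28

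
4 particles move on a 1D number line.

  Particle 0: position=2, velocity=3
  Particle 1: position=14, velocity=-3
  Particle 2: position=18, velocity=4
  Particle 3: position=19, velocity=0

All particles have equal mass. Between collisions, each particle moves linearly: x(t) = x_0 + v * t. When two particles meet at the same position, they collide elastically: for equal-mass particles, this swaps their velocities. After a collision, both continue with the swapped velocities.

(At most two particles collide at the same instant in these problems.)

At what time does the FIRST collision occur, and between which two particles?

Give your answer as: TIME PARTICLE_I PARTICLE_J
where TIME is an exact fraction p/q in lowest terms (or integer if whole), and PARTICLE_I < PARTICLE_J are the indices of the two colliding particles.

Answer: 1/4 2 3

Derivation:
Pair (0,1): pos 2,14 vel 3,-3 -> gap=12, closing at 6/unit, collide at t=2
Pair (1,2): pos 14,18 vel -3,4 -> not approaching (rel speed -7 <= 0)
Pair (2,3): pos 18,19 vel 4,0 -> gap=1, closing at 4/unit, collide at t=1/4
Earliest collision: t=1/4 between 2 and 3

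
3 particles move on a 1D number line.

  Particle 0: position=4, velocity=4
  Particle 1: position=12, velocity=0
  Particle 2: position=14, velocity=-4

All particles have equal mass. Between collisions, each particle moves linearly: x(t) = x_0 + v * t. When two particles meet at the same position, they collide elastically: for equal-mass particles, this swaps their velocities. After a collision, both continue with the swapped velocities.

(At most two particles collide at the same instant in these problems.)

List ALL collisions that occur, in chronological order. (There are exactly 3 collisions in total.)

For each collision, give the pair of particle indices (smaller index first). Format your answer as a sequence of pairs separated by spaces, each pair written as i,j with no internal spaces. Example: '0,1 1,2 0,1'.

Collision at t=1/2: particles 1 and 2 swap velocities; positions: p0=6 p1=12 p2=12; velocities now: v0=4 v1=-4 v2=0
Collision at t=5/4: particles 0 and 1 swap velocities; positions: p0=9 p1=9 p2=12; velocities now: v0=-4 v1=4 v2=0
Collision at t=2: particles 1 and 2 swap velocities; positions: p0=6 p1=12 p2=12; velocities now: v0=-4 v1=0 v2=4

Answer: 1,2 0,1 1,2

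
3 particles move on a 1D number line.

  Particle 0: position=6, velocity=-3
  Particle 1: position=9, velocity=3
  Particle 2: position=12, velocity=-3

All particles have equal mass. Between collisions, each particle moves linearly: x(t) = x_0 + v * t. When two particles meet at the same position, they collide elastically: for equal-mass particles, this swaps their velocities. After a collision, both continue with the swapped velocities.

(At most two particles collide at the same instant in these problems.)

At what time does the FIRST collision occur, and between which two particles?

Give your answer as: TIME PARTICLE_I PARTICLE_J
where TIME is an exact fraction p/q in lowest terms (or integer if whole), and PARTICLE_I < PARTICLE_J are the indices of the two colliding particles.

Answer: 1/2 1 2

Derivation:
Pair (0,1): pos 6,9 vel -3,3 -> not approaching (rel speed -6 <= 0)
Pair (1,2): pos 9,12 vel 3,-3 -> gap=3, closing at 6/unit, collide at t=1/2
Earliest collision: t=1/2 between 1 and 2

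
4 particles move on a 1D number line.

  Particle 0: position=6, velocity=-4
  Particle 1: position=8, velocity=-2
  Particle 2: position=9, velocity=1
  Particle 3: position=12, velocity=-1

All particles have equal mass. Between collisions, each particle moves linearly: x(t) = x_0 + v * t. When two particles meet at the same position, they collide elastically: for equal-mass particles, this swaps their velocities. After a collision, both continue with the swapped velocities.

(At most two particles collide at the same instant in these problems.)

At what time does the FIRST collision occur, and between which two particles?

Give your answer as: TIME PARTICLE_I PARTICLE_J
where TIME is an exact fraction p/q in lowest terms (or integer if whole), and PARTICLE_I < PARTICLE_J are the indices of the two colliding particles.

Pair (0,1): pos 6,8 vel -4,-2 -> not approaching (rel speed -2 <= 0)
Pair (1,2): pos 8,9 vel -2,1 -> not approaching (rel speed -3 <= 0)
Pair (2,3): pos 9,12 vel 1,-1 -> gap=3, closing at 2/unit, collide at t=3/2
Earliest collision: t=3/2 between 2 and 3

Answer: 3/2 2 3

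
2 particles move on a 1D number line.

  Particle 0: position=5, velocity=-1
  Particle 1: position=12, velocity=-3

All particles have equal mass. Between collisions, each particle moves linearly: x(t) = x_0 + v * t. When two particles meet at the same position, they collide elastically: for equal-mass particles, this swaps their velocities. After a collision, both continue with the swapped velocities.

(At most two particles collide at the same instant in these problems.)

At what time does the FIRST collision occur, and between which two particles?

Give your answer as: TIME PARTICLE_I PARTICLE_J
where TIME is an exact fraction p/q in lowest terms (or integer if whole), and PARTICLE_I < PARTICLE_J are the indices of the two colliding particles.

Pair (0,1): pos 5,12 vel -1,-3 -> gap=7, closing at 2/unit, collide at t=7/2
Earliest collision: t=7/2 between 0 and 1

Answer: 7/2 0 1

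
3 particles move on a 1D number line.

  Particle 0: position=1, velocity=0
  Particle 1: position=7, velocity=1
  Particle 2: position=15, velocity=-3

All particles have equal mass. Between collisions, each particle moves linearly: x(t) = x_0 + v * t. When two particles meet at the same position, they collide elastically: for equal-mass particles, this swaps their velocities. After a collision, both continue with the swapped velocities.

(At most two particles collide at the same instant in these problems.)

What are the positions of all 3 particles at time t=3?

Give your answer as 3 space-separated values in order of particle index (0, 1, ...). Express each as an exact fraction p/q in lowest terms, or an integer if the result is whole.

Answer: 1 6 10

Derivation:
Collision at t=2: particles 1 and 2 swap velocities; positions: p0=1 p1=9 p2=9; velocities now: v0=0 v1=-3 v2=1
Advance to t=3 (no further collisions before then); velocities: v0=0 v1=-3 v2=1; positions = 1 6 10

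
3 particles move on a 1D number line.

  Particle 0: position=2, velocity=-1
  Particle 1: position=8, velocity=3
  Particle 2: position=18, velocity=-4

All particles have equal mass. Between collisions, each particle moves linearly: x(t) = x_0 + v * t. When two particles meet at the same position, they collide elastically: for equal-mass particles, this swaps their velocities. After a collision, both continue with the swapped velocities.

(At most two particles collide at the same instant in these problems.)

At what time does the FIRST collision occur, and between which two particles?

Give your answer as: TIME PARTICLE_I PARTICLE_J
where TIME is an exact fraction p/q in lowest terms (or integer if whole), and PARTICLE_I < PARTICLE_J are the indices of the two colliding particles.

Answer: 10/7 1 2

Derivation:
Pair (0,1): pos 2,8 vel -1,3 -> not approaching (rel speed -4 <= 0)
Pair (1,2): pos 8,18 vel 3,-4 -> gap=10, closing at 7/unit, collide at t=10/7
Earliest collision: t=10/7 between 1 and 2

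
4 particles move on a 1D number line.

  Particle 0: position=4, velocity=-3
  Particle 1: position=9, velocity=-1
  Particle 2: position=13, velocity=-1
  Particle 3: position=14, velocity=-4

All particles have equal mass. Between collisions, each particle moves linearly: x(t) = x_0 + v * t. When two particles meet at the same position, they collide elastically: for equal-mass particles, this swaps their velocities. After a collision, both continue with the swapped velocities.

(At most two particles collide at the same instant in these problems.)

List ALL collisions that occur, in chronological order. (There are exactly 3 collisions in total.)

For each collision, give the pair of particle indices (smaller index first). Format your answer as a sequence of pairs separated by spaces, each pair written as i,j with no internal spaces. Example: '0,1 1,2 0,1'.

Collision at t=1/3: particles 2 and 3 swap velocities; positions: p0=3 p1=26/3 p2=38/3 p3=38/3; velocities now: v0=-3 v1=-1 v2=-4 v3=-1
Collision at t=5/3: particles 1 and 2 swap velocities; positions: p0=-1 p1=22/3 p2=22/3 p3=34/3; velocities now: v0=-3 v1=-4 v2=-1 v3=-1
Collision at t=10: particles 0 and 1 swap velocities; positions: p0=-26 p1=-26 p2=-1 p3=3; velocities now: v0=-4 v1=-3 v2=-1 v3=-1

Answer: 2,3 1,2 0,1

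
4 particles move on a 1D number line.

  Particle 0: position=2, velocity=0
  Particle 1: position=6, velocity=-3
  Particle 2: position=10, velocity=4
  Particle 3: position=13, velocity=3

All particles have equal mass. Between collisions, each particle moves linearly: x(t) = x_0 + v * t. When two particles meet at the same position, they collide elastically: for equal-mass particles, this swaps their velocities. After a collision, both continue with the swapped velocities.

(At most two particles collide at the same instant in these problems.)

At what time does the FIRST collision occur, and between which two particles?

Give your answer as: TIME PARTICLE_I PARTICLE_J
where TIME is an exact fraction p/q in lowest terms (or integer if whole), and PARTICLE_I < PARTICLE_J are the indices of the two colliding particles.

Pair (0,1): pos 2,6 vel 0,-3 -> gap=4, closing at 3/unit, collide at t=4/3
Pair (1,2): pos 6,10 vel -3,4 -> not approaching (rel speed -7 <= 0)
Pair (2,3): pos 10,13 vel 4,3 -> gap=3, closing at 1/unit, collide at t=3
Earliest collision: t=4/3 between 0 and 1

Answer: 4/3 0 1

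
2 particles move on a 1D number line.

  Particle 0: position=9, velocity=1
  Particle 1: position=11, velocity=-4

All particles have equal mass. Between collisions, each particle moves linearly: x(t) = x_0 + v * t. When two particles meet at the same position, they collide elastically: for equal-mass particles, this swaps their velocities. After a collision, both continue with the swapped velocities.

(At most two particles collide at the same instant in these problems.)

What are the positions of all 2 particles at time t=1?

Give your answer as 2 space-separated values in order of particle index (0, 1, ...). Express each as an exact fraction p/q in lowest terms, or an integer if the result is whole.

Collision at t=2/5: particles 0 and 1 swap velocities; positions: p0=47/5 p1=47/5; velocities now: v0=-4 v1=1
Advance to t=1 (no further collisions before then); velocities: v0=-4 v1=1; positions = 7 10

Answer: 7 10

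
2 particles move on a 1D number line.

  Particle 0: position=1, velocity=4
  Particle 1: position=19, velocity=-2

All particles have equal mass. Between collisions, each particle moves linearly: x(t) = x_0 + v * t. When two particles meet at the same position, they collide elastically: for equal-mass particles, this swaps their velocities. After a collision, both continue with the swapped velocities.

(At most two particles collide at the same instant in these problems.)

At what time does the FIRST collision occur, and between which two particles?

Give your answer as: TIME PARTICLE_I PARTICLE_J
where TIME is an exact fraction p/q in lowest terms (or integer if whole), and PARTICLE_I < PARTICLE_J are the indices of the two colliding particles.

Pair (0,1): pos 1,19 vel 4,-2 -> gap=18, closing at 6/unit, collide at t=3
Earliest collision: t=3 between 0 and 1

Answer: 3 0 1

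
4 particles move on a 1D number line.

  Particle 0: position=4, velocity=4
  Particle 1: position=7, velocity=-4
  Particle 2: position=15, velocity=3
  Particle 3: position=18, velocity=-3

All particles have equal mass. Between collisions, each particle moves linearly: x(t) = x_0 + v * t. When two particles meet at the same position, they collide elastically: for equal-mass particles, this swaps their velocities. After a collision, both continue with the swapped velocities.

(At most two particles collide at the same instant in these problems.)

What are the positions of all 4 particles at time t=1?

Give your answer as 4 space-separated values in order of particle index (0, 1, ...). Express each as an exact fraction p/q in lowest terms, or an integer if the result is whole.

Answer: 3 8 15 18

Derivation:
Collision at t=3/8: particles 0 and 1 swap velocities; positions: p0=11/2 p1=11/2 p2=129/8 p3=135/8; velocities now: v0=-4 v1=4 v2=3 v3=-3
Collision at t=1/2: particles 2 and 3 swap velocities; positions: p0=5 p1=6 p2=33/2 p3=33/2; velocities now: v0=-4 v1=4 v2=-3 v3=3
Advance to t=1 (no further collisions before then); velocities: v0=-4 v1=4 v2=-3 v3=3; positions = 3 8 15 18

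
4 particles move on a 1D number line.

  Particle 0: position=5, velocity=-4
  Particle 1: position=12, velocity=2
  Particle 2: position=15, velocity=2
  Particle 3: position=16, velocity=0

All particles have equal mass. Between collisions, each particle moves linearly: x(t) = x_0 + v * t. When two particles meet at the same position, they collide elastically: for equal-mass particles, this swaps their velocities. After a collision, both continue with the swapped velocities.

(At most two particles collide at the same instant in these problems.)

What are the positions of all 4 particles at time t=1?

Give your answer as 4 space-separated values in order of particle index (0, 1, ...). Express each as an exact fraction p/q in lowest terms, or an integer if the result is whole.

Collision at t=1/2: particles 2 and 3 swap velocities; positions: p0=3 p1=13 p2=16 p3=16; velocities now: v0=-4 v1=2 v2=0 v3=2
Advance to t=1 (no further collisions before then); velocities: v0=-4 v1=2 v2=0 v3=2; positions = 1 14 16 17

Answer: 1 14 16 17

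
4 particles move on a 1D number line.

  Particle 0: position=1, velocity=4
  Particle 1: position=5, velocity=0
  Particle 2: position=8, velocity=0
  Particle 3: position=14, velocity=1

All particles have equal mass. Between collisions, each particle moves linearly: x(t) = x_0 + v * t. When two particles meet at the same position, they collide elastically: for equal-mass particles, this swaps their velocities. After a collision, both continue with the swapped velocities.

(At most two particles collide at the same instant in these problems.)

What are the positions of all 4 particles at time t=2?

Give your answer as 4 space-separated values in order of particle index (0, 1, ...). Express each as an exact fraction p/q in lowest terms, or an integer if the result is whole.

Collision at t=1: particles 0 and 1 swap velocities; positions: p0=5 p1=5 p2=8 p3=15; velocities now: v0=0 v1=4 v2=0 v3=1
Collision at t=7/4: particles 1 and 2 swap velocities; positions: p0=5 p1=8 p2=8 p3=63/4; velocities now: v0=0 v1=0 v2=4 v3=1
Advance to t=2 (no further collisions before then); velocities: v0=0 v1=0 v2=4 v3=1; positions = 5 8 9 16

Answer: 5 8 9 16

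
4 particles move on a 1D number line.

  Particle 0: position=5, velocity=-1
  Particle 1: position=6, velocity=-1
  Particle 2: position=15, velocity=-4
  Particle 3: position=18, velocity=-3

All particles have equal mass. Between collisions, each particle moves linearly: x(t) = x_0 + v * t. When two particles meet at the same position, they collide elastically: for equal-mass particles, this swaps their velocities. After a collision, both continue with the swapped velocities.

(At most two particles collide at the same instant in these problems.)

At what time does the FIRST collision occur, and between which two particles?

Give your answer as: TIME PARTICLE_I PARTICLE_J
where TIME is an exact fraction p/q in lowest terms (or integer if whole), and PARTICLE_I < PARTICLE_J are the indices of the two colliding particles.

Pair (0,1): pos 5,6 vel -1,-1 -> not approaching (rel speed 0 <= 0)
Pair (1,2): pos 6,15 vel -1,-4 -> gap=9, closing at 3/unit, collide at t=3
Pair (2,3): pos 15,18 vel -4,-3 -> not approaching (rel speed -1 <= 0)
Earliest collision: t=3 between 1 and 2

Answer: 3 1 2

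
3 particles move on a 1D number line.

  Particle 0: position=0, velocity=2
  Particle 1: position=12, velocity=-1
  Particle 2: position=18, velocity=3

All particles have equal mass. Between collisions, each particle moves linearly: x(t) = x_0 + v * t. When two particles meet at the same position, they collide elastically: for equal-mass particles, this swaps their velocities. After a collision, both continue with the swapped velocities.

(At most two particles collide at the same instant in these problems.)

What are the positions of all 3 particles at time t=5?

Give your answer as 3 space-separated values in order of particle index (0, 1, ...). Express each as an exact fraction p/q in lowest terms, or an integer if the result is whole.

Collision at t=4: particles 0 and 1 swap velocities; positions: p0=8 p1=8 p2=30; velocities now: v0=-1 v1=2 v2=3
Advance to t=5 (no further collisions before then); velocities: v0=-1 v1=2 v2=3; positions = 7 10 33

Answer: 7 10 33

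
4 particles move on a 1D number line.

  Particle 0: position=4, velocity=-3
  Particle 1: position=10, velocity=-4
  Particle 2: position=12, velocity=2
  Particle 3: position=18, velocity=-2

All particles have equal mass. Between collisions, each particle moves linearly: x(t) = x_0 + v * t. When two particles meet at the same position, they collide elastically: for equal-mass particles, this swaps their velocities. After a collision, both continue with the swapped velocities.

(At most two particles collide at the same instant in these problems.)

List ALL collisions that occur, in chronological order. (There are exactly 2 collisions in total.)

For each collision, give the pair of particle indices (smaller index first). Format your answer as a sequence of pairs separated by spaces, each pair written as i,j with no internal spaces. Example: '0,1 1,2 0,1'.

Collision at t=3/2: particles 2 and 3 swap velocities; positions: p0=-1/2 p1=4 p2=15 p3=15; velocities now: v0=-3 v1=-4 v2=-2 v3=2
Collision at t=6: particles 0 and 1 swap velocities; positions: p0=-14 p1=-14 p2=6 p3=24; velocities now: v0=-4 v1=-3 v2=-2 v3=2

Answer: 2,3 0,1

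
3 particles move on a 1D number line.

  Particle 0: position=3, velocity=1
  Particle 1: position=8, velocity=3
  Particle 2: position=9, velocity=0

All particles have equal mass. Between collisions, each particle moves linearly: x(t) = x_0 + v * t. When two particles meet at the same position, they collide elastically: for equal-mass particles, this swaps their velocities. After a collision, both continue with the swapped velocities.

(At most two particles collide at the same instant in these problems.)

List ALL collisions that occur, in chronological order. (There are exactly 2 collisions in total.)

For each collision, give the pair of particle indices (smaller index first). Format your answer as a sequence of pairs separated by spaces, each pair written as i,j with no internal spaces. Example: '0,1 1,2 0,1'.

Collision at t=1/3: particles 1 and 2 swap velocities; positions: p0=10/3 p1=9 p2=9; velocities now: v0=1 v1=0 v2=3
Collision at t=6: particles 0 and 1 swap velocities; positions: p0=9 p1=9 p2=26; velocities now: v0=0 v1=1 v2=3

Answer: 1,2 0,1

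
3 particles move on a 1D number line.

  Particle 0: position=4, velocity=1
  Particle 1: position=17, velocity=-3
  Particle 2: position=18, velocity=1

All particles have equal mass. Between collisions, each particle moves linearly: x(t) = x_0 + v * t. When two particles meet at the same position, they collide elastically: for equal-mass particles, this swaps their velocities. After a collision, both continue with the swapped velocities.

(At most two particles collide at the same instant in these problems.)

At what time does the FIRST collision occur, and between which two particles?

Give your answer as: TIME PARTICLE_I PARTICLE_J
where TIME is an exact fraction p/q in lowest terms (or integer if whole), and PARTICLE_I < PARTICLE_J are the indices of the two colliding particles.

Pair (0,1): pos 4,17 vel 1,-3 -> gap=13, closing at 4/unit, collide at t=13/4
Pair (1,2): pos 17,18 vel -3,1 -> not approaching (rel speed -4 <= 0)
Earliest collision: t=13/4 between 0 and 1

Answer: 13/4 0 1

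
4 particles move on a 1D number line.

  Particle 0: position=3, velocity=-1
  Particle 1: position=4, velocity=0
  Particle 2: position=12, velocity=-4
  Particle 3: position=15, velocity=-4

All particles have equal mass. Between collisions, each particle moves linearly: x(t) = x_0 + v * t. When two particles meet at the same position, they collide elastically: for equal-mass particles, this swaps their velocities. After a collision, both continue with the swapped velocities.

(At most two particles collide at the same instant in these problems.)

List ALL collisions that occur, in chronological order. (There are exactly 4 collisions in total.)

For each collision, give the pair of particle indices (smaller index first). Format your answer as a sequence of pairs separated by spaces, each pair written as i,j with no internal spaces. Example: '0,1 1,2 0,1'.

Answer: 1,2 2,3 0,1 1,2

Derivation:
Collision at t=2: particles 1 and 2 swap velocities; positions: p0=1 p1=4 p2=4 p3=7; velocities now: v0=-1 v1=-4 v2=0 v3=-4
Collision at t=11/4: particles 2 and 3 swap velocities; positions: p0=1/4 p1=1 p2=4 p3=4; velocities now: v0=-1 v1=-4 v2=-4 v3=0
Collision at t=3: particles 0 and 1 swap velocities; positions: p0=0 p1=0 p2=3 p3=4; velocities now: v0=-4 v1=-1 v2=-4 v3=0
Collision at t=4: particles 1 and 2 swap velocities; positions: p0=-4 p1=-1 p2=-1 p3=4; velocities now: v0=-4 v1=-4 v2=-1 v3=0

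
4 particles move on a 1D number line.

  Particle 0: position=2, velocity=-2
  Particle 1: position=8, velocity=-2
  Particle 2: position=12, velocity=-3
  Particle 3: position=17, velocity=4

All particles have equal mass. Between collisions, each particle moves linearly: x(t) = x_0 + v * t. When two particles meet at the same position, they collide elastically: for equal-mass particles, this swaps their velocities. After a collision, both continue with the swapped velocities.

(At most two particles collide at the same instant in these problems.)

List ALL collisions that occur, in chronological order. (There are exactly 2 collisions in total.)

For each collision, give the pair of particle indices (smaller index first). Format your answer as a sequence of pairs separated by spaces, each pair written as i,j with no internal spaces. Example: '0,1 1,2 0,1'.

Collision at t=4: particles 1 and 2 swap velocities; positions: p0=-6 p1=0 p2=0 p3=33; velocities now: v0=-2 v1=-3 v2=-2 v3=4
Collision at t=10: particles 0 and 1 swap velocities; positions: p0=-18 p1=-18 p2=-12 p3=57; velocities now: v0=-3 v1=-2 v2=-2 v3=4

Answer: 1,2 0,1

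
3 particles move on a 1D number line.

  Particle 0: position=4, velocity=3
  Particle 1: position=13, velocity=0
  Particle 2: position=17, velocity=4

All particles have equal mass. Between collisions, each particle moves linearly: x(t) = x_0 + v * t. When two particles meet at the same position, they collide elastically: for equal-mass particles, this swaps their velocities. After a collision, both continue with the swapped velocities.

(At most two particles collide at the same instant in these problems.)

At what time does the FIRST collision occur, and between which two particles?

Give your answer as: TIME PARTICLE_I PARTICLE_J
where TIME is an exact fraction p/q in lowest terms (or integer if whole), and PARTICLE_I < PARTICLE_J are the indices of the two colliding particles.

Answer: 3 0 1

Derivation:
Pair (0,1): pos 4,13 vel 3,0 -> gap=9, closing at 3/unit, collide at t=3
Pair (1,2): pos 13,17 vel 0,4 -> not approaching (rel speed -4 <= 0)
Earliest collision: t=3 between 0 and 1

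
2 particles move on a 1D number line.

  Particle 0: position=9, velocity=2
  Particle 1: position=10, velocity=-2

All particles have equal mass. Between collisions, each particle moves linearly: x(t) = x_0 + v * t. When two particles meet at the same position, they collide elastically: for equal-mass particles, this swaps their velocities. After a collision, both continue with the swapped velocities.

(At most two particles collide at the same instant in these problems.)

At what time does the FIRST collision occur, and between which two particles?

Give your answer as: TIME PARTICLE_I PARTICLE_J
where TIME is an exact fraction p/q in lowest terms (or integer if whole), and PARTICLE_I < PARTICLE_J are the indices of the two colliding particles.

Pair (0,1): pos 9,10 vel 2,-2 -> gap=1, closing at 4/unit, collide at t=1/4
Earliest collision: t=1/4 between 0 and 1

Answer: 1/4 0 1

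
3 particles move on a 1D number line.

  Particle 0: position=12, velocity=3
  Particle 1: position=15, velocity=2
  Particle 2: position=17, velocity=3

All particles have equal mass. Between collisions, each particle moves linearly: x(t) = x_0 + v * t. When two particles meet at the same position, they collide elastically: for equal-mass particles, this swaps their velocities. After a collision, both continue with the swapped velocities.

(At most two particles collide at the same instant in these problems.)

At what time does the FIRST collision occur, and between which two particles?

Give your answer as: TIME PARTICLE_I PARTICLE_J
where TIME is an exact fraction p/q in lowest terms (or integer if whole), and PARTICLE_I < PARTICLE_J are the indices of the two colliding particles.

Answer: 3 0 1

Derivation:
Pair (0,1): pos 12,15 vel 3,2 -> gap=3, closing at 1/unit, collide at t=3
Pair (1,2): pos 15,17 vel 2,3 -> not approaching (rel speed -1 <= 0)
Earliest collision: t=3 between 0 and 1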